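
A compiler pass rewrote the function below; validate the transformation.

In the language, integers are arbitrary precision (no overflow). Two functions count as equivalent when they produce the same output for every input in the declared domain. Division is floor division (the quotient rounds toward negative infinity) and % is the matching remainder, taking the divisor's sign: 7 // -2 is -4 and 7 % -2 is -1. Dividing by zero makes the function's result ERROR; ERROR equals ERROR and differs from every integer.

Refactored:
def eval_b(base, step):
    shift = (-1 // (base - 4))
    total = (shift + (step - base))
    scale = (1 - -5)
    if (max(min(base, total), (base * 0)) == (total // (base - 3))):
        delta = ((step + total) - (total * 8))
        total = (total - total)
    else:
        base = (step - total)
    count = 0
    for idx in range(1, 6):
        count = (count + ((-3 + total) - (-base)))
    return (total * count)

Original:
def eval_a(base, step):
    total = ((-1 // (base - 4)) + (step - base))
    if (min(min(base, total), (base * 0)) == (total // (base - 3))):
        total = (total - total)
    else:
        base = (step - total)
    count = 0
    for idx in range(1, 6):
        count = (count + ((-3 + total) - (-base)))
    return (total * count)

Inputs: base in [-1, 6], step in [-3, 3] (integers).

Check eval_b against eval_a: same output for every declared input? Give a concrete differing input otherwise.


Try base=-1, step=-3.
eval_a: total=-2, then (min(min(base, total), (base * 0)) == (total // (base - 3))) is false, then base=-1, then count=0, then (idx=1), then count=-6, then (idx=2), then count=-12, then (idx=3), then count=-18, then (idx=4), then count=-24, then (idx=5), then count=-30, then returns 60
eval_b: shift=0, then total=-2, then scale=6, then (max(min(base, total), (base * 0)) == (total // (base - 3))) is true, then delta=11, then total=0, then count=0, then (idx=1), then count=-4, then (idx=2), then count=-8, then (idx=3), then count=-12, then (idx=4), then count=-16, then (idx=5), then count=-20, then returns 0
60 and 0 differ, so these are not the same function on this domain.
verdict: not equivalent; witness: base=-1, step=-3


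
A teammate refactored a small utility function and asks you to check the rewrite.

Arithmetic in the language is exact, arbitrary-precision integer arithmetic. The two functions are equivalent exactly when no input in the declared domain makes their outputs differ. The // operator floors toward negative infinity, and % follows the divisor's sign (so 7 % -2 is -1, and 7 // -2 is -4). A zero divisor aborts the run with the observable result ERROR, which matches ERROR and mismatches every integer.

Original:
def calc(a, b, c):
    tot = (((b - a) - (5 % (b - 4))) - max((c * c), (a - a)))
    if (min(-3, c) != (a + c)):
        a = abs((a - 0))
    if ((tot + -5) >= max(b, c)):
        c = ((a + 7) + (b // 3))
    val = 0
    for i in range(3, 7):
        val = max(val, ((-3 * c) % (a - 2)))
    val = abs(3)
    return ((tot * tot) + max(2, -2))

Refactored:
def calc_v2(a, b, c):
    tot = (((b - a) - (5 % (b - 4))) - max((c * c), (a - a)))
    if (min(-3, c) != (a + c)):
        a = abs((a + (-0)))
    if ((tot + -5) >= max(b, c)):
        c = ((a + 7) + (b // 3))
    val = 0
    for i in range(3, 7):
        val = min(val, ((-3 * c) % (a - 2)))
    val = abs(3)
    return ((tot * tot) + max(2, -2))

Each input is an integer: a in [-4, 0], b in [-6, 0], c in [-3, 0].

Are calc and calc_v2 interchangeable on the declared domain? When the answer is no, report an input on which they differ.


Equivalent. The one real change (`max(val, ((-3 * c) % (a - 2)))` became `min(val, ((-3 * c) % (a - 2)))`) has no effect anywhere in the declared ranges.
Every one of the 140 inputs gives matching results.
As a probe, take a=-4, b=-4, c=0: calc runs tot := 3 | (min(-3, c) != (a + c)): true | a := 4 | ((tot + -5) >= max(b, c)): false | val := 0 | iter i=3: | val := 0 | iter i=4: | val := 0 | iter i=5: | val := 0 | iter i=6: | val := 0 | val := 3 | result 11; calc_v2 runs tot := 3 | (min(-3, c) != (a + c)): true | a := 4 | ((tot + -5) >= max(b, c)): false | val := 0 | iter i=3: | val := 0 | iter i=4: | val := 0 | iter i=5: | val := 0 | iter i=6: | val := 0 | val := 3 | result 11; both end at 11.
verdict: equivalent


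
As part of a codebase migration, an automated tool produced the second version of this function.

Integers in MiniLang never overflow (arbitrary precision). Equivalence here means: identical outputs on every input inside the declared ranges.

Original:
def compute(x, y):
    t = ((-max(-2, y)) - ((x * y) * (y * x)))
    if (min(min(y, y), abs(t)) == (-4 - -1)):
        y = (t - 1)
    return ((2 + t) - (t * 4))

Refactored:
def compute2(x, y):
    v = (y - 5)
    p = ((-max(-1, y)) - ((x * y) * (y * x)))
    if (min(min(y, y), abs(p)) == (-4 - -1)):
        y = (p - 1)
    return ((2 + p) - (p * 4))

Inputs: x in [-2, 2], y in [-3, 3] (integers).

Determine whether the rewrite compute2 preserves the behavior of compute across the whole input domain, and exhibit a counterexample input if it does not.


Input x=-2, y=-3: 104 from compute versus 107 from compute2.
verdict: not equivalent; witness: x=-2, y=-3


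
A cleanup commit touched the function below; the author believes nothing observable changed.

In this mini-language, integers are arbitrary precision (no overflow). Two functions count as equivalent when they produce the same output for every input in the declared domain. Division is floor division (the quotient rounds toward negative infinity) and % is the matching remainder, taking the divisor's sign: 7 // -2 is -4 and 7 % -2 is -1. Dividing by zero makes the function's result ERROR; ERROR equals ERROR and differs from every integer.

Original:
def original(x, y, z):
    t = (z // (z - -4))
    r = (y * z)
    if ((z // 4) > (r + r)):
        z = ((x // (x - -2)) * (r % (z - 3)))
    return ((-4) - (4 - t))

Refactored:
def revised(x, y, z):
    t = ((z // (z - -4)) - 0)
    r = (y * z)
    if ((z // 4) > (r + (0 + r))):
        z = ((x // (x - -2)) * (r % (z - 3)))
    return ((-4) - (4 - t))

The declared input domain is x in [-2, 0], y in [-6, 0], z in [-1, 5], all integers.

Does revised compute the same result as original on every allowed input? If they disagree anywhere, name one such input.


The two are interchangeable: constant usage differs, arithmetic usage differs, and every declared input agrees.
Tracing x=-1, y=-3, z=1: original: t := 0 | r := -3 | ((z // 4) > (r + r)): true | z := 1 | result -8 | revised: t := 0 | r := -3 | ((z // 4) > (r + (0 + r))): true | z := 1 | result -8 — matching result -8.
Every one of the 147 inputs gives matching results.
verdict: equivalent


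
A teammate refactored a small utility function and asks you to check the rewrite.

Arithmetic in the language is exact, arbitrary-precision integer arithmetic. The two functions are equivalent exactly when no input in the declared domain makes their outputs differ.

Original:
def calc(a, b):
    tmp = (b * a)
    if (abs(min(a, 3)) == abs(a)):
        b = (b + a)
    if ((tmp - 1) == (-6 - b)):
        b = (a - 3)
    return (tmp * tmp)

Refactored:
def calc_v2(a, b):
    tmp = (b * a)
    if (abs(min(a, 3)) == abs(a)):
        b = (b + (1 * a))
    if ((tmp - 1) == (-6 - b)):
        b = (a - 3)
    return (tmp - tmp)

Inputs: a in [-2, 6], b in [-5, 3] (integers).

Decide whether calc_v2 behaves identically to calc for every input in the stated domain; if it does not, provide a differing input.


These are not equivalent — on a=-2, b=-5 the outputs split (100 vs 0).
calc: tmp becomes 10; next (abs(min(a, 3)) == abs(a)) evaluates to true; next b becomes -7; next ((tmp - 1) == (-6 - b)) evaluates to false; next final value 100
calc_v2: tmp becomes 10; next (abs(min(a, 3)) == abs(a)) evaluates to true; next b becomes -7; next ((tmp - 1) == (-6 - b)) evaluates to false; next final value 0
verdict: not equivalent; witness: a=-2, b=-5


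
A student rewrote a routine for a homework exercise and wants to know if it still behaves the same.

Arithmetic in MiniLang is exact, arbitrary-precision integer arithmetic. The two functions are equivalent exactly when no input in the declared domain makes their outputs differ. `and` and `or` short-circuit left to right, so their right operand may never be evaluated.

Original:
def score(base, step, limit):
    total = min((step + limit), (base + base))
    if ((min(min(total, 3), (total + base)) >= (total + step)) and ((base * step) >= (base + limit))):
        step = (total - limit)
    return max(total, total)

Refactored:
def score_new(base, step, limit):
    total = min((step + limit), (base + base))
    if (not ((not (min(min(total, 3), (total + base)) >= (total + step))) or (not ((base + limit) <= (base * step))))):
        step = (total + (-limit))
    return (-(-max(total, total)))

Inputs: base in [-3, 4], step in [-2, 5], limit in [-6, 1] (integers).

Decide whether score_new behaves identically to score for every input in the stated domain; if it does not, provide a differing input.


The two are interchangeable: arithmetic usage differs; comparison usage differs; boolean connective usage differs, and every declared input agrees.
As a probe, take base=4, step=5, limit=-3: score runs total=2, then ((min(min(total, 3), (total + base)) >= (total + step)) and ((base * step) >= (base + limit))) is false, then returns 2; score_new runs total=2, then (not ((not (min(min(total, 3), (total + base)) >= (total + step))) or (not ((base + limit) <= (base * step))))) is false, then returns 2; both end at 2.
Checked all 512 inputs in the declared domain: the outputs agree on every one.
verdict: equivalent


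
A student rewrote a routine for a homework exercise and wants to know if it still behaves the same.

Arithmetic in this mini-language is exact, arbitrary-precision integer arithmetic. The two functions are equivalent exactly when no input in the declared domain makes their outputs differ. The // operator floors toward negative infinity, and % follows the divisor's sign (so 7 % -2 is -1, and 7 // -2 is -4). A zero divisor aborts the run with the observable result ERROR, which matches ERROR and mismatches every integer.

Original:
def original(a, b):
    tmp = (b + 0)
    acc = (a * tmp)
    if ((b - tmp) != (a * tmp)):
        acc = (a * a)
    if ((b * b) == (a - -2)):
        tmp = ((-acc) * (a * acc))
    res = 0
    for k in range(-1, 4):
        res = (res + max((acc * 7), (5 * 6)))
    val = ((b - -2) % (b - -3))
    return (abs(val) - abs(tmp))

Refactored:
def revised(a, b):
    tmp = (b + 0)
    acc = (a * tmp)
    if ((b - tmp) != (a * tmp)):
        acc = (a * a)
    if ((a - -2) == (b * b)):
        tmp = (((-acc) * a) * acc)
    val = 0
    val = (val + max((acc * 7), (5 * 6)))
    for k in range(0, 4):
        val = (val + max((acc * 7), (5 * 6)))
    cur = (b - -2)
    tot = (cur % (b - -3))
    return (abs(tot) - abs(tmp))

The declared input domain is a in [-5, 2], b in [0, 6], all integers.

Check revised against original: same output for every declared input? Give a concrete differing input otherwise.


Changes here: constant usage differs, plus local variable names differ, plus arithmetic usage differs, plus min/max/abs usage differs, plus loop structure differs, plus statement counts differ; the full 56-point sweep finds no disagreement.
verdict: equivalent


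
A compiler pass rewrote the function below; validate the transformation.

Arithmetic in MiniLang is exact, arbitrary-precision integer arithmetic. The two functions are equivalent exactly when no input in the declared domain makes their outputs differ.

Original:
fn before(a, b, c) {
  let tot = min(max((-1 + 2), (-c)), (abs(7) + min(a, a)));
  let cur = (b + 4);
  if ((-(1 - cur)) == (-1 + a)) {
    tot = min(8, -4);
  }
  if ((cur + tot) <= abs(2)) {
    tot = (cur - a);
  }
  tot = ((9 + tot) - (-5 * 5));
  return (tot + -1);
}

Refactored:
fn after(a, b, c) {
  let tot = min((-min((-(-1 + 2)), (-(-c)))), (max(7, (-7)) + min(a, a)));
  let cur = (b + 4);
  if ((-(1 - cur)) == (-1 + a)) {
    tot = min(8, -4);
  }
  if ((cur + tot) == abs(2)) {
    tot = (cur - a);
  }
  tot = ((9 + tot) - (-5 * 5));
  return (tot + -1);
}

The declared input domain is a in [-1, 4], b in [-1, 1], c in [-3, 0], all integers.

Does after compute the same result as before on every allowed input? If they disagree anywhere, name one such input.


Not equivalent: a=3, b=-1, c=-3 separates them (33 vs 29).
before: tot=3, then cur=3, then ((-(1 - cur)) == (-1 + a)) is true, then tot=-4, then ((cur + tot) <= abs(2)) is true, then tot=0, then tot=34, then returns 33
after: tot=3, then cur=3, then ((-(1 - cur)) == (-1 + a)) is true, then tot=-4, then ((cur + tot) == abs(2)) is false, then tot=30, then returns 29
verdict: not equivalent; witness: a=3, b=-1, c=-3


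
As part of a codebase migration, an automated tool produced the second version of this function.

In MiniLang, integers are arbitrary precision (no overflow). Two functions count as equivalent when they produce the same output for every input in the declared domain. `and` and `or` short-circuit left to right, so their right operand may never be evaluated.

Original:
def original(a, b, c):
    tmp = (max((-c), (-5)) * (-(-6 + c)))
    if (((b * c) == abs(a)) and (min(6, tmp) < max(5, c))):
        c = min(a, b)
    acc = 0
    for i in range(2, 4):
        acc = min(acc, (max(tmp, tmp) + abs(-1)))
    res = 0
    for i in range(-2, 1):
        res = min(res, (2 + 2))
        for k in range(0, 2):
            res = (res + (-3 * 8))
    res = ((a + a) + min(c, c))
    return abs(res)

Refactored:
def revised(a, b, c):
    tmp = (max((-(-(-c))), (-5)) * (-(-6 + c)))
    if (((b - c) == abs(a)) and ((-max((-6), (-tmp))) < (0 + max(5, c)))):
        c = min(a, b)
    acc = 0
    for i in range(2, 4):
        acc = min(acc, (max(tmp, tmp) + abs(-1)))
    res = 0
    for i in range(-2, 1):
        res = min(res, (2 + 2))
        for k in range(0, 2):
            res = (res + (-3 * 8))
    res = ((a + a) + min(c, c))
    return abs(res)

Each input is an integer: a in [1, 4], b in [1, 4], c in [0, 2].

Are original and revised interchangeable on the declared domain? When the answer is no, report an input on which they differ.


These are not equivalent — on a=1, b=1, c=0 the outputs split (2 vs 3).
original: tmp=0, then (((b * c) == abs(a)) and (min(6, tmp) < max(5, c))) is false, then acc=0, then (i=2), then acc=0, then (i=3), then acc=0, then res=0, then (i=-2), then res=0, then (k=0), then res=-24, then (k=1), then res=-48, then (i=-1), then res=-48, then (k=0), then res=-72, then (k=1), then res=-96, then (i=0), then res=-96, then (k=0), then res=-120, then (k=1), then res=-144, then res=2, then returns 2
revised: tmp=0, then (((b - c) == abs(a)) and ((-max((-6), (-tmp))) < (0 + max(5, c)))) is true, then c=1, then acc=0, then (i=2), then acc=0, then (i=3), then acc=0, then res=0, then (i=-2), then res=0, then (k=0), then res=-24, then (k=1), then res=-48, then (i=-1), then res=-48, then (k=0), then res=-72, then (k=1), then res=-96, then (i=0), then res=-96, then (k=0), then res=-120, then (k=1), then res=-144, then res=3, then returns 3
verdict: not equivalent; witness: a=1, b=1, c=0


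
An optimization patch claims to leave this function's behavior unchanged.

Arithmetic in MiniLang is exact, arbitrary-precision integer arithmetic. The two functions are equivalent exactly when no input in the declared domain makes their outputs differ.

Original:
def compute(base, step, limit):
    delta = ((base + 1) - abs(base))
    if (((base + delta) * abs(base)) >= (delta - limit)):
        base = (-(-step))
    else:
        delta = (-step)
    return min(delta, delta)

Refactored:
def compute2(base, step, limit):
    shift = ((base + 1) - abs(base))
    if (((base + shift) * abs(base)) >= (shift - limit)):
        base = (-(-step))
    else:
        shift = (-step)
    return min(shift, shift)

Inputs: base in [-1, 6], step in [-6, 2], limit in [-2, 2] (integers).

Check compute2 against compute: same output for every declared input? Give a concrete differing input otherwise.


Equivalent — the differences include local variable names differ, yet no declared input distinguishes the two.
As a probe, take base=3, step=-2, limit=0: compute runs delta := 1 | (((base + delta) * abs(base)) >= (delta - limit)): true | base := -2 | result 1; compute2 runs shift := 1 | (((base + shift) * abs(base)) >= (shift - limit)): true | base := -2 | result 1; both end at 1.
An exhaustive pass over the 360 declared inputs shows identical outputs.
verdict: equivalent


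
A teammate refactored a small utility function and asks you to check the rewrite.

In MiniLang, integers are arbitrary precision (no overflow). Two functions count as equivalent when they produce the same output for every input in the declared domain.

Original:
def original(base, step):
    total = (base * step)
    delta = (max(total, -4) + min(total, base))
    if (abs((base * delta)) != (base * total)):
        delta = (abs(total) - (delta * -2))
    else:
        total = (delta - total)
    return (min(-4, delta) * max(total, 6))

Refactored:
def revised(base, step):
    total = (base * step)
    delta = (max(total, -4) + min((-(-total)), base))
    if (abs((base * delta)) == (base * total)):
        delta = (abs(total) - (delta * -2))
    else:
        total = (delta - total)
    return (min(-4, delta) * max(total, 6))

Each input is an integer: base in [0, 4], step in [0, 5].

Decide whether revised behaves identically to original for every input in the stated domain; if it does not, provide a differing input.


Run the pair on base=2, step=4.
original: total := 8 | delta := 10 | (abs((base * delta)) != (base * total)): true | delta := 28 | result -32
revised: total := 8 | delta := 10 | (abs((base * delta)) == (base * total)): false | total := 2 | result -24
-32 and -24 differ, so these are not the same function on this domain.
verdict: not equivalent; witness: base=2, step=4


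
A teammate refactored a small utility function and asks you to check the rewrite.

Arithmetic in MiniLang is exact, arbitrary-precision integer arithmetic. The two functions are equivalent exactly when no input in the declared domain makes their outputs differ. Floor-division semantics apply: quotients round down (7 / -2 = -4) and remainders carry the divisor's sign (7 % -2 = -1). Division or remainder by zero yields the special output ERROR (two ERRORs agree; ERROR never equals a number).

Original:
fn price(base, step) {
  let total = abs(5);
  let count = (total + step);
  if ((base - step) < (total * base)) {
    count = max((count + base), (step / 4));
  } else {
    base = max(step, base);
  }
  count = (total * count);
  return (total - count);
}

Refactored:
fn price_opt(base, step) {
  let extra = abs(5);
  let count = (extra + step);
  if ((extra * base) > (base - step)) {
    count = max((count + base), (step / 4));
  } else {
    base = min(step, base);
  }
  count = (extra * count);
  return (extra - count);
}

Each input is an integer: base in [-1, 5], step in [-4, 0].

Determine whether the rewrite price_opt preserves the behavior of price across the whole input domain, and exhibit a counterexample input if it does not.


The edit looks behavioral (`max(step, base)` became `min(step, base)`), but over these ranges it never changes the outcome; all 35 inputs agree.
verdict: equivalent


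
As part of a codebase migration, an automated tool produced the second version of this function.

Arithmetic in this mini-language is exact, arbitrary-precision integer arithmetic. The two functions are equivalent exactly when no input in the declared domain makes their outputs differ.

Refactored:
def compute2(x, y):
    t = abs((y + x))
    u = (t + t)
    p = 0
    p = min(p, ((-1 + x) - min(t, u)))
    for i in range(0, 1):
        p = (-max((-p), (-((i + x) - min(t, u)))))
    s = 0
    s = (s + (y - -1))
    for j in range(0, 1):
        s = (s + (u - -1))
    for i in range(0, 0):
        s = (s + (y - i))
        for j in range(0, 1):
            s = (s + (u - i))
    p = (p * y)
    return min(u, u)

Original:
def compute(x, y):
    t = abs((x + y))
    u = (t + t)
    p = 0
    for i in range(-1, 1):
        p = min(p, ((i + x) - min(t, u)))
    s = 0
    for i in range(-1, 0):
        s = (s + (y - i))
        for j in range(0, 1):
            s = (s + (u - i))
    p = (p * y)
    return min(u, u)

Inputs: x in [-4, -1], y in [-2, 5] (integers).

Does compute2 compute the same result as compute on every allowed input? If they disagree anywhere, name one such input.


Side by side, the visible changes include: constant usage differs; also loop structure differs; also min/max/abs usage differs; also statement counts differ; also arithmetic usage differs.
As a probe, take x=-4, y=1: compute runs t becomes 3; next u becomes 6; next p becomes 0; next at i=-1:; next p becomes -8; next at i=0:; next p becomes -8; next s becomes 0; next at i=-1:; next s becomes 2; next at j=0:; next s becomes 9; next p becomes -8; next final value 6; compute2 runs t becomes 3; next u becomes 6; next p becomes 0; next p becomes -8; next at i=0:; next p becomes -8; next s becomes 0; next s becomes 2; next at j=0:; next s becomes 9; next i never enters its loop body; next p becomes -8; next final value 6; both end at 6.
Across all 32 domain points the two functions coincide.
verdict: equivalent


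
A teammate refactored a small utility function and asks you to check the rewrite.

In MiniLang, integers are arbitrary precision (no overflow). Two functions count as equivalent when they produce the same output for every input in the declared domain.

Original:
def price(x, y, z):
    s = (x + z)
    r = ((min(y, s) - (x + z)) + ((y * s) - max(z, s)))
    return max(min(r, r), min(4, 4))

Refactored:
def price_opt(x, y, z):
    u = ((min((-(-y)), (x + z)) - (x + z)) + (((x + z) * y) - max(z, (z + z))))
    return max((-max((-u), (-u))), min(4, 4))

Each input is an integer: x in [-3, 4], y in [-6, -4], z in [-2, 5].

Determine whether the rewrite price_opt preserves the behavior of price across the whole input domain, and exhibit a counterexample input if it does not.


Evaluate both at x=-3, y=-6, z=1.
price: s = -2; r = 7; return 7
price_opt: u = 6; return 6
7 against 6: the behavior changed.
verdict: not equivalent; witness: x=-3, y=-6, z=1


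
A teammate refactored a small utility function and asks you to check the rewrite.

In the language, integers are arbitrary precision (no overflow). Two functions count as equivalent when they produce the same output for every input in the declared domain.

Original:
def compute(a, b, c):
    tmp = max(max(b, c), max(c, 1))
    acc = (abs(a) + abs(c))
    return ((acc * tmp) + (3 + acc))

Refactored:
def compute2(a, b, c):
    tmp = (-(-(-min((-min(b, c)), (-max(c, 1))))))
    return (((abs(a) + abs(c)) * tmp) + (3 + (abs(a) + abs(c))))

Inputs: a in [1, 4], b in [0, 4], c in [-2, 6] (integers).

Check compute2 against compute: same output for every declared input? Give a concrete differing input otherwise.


Try a=1, b=2, c=-2.
compute: tmp=2, then acc=3, then returns 12
compute2: tmp=1, then returns 9
12 and 9 differ, so these are not the same function on this domain.
verdict: not equivalent; witness: a=1, b=2, c=-2


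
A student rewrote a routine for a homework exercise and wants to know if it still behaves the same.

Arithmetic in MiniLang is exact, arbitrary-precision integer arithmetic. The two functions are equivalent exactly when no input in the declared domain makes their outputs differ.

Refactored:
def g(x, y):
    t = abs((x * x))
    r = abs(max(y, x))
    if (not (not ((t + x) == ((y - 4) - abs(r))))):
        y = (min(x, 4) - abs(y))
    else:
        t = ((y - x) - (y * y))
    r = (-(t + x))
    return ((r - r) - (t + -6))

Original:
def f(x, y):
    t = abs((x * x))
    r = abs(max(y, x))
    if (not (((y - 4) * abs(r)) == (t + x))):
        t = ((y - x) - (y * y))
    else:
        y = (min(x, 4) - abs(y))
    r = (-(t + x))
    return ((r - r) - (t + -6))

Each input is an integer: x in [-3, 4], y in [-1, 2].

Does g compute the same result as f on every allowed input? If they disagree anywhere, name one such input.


Consider the input x=0, y=-1.
f: t becomes 0; next r becomes 0; next (not (((y - 4) * abs(r)) == (t + x))) evaluates to false; next y becomes -1; next r becomes 0; next final value 6
g: t becomes 0; next r becomes 0; next (not (not ((t + x) == ((y - 4) - abs(r))))) evaluates to false; next t becomes -2; next r becomes 2; next final value 8
6 against 8: the behavior changed.
verdict: not equivalent; witness: x=0, y=-1


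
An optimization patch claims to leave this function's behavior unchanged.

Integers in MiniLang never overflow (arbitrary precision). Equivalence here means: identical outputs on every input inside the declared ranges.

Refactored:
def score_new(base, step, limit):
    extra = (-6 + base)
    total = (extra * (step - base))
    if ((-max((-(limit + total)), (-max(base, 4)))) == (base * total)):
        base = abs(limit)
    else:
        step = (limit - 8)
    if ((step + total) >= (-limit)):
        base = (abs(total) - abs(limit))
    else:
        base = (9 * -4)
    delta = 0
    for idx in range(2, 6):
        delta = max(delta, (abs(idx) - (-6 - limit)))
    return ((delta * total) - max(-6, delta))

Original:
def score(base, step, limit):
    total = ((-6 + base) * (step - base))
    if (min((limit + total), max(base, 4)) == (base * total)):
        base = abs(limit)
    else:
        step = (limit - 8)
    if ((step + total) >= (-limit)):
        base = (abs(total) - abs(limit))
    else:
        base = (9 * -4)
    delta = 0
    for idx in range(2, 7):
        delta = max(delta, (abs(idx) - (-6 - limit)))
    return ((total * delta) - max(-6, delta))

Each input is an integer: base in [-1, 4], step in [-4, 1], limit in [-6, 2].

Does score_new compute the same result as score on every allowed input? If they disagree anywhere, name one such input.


Consider the input base=-1, step=-4, limit=-6.
score: total becomes 21; next (min((limit + total), max(base, 4)) == (base * total)) evaluates to false; next step becomes -14; next ((step + total) >= (-limit)) evaluates to true; next base becomes 15; next delta becomes 0; next at idx=2:; next delta becomes 2; next at idx=3:; next delta becomes 3; next at idx=4:; next delta becomes 4; next at idx=5:; next delta becomes 5; next at idx=6:; next delta becomes 6; next final value 120
score_new: extra becomes -7; next total becomes 21; next ((-max((-(limit + total)), (-max(base, 4)))) == (base * total)) evaluates to false; next step becomes -14; next ((step + total) >= (-limit)) evaluates to true; next base becomes 15; next delta becomes 0; next at idx=2:; next delta becomes 2; next at idx=3:; next delta becomes 3; next at idx=4:; next delta becomes 4; next at idx=5:; next delta becomes 5; next final value 100
120 against 100: the behavior changed.
verdict: not equivalent; witness: base=-1, step=-4, limit=-6


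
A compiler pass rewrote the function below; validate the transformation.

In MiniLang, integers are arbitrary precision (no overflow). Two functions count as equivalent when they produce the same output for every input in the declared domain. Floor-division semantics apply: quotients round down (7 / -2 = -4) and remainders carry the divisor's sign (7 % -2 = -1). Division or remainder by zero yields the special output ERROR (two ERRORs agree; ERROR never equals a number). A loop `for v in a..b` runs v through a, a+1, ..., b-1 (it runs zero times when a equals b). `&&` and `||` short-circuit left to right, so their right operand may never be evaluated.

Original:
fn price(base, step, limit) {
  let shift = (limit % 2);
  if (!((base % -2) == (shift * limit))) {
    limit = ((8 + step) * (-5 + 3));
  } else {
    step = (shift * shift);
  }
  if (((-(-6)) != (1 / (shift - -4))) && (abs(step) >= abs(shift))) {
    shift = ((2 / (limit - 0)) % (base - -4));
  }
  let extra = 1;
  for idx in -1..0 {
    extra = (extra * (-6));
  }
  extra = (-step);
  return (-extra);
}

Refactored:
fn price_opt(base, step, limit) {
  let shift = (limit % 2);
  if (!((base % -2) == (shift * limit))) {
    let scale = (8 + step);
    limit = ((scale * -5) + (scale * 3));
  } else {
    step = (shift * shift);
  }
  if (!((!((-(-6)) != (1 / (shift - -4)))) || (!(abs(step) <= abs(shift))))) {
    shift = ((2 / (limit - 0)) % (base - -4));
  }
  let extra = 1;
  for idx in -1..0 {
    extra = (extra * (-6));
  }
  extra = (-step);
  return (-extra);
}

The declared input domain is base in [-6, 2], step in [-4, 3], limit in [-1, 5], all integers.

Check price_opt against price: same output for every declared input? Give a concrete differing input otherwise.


On input base=-4, step=-4, limit=-1, price returns ERROR while price_opt returns -4.
verdict: not equivalent; witness: base=-4, step=-4, limit=-1


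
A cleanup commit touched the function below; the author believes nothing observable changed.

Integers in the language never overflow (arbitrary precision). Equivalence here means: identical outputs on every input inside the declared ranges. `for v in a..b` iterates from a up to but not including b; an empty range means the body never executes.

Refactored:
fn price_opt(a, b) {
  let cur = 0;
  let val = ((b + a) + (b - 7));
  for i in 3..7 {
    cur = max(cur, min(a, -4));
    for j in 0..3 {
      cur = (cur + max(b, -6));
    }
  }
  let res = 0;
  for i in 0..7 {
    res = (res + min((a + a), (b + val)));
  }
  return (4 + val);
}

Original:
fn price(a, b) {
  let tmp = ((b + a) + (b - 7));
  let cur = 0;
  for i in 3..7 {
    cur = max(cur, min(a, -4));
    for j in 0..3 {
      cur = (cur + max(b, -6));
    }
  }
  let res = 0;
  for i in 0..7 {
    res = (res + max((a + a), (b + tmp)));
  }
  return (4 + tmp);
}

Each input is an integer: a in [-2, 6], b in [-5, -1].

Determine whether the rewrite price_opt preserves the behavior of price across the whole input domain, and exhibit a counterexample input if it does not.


There is a behavioral-looking edit here, yet the outcome never shifts on this domain.
One worked example (a=2, b=-4) — price: tmp := -13 | cur := 0 | iter i=3: | cur := 0 | iter j=0: | cur := -4 | iter j=1: | cur := -8 | iter j=2: | cur := -12 | iter i=4: | cur := -4 | iter j=0: | cur := -8 | iter j=1: | cur := -12 | iter j=2: | cur := -16 | iter i=5: | cur := -4 | iter j=0: | cur := -8 | iter j=1: | cur := -12 | iter j=2: | cur := -16 | iter i=6: | cur := -4 | iter j=0: | cur := -8 | iter j=1: | cur := -12 | iter j=2: | cur := -16 | res := 0 | iter i=0: | res := 4 | iter i=1: | res := 8 | iter i=2: | res := 12 | iter i=3: | res := 16 | iter i=4: | res := 20 | iter i=5: | res := 24 | iter i=6: | res := 28 | result -9; price_opt: cur := 0 | val := -13 | iter i=3: | cur := 0 | iter j=0: | cur := -4 | iter j=1: | cur := -8 | iter j=2: | cur := -12 | iter i=4: | cur := -4 | iter j=0: | cur := -8 | iter j=1: | cur := -12 | iter j=2: | cur := -16 | iter i=5: | cur := -4 | iter j=0: | cur := -8 | iter j=1: | cur := -12 | iter j=2: | cur := -16 | iter i=6: | cur := -4 | iter j=0: | cur := -8 | iter j=1: | cur := -12 | iter j=2: | cur := -16 | res := 0 | iter i=0: | res := -17 | iter i=1: | res := -34 | iter i=2: | res := -51 | iter i=3: | res := -68 | iter i=4: | res := -85 | iter i=5: | res := -102 | iter i=6: | res := -119 | result -9; agreement on -9.
Sweeping the whole domain (45 inputs) finds no disagreement.
verdict: equivalent


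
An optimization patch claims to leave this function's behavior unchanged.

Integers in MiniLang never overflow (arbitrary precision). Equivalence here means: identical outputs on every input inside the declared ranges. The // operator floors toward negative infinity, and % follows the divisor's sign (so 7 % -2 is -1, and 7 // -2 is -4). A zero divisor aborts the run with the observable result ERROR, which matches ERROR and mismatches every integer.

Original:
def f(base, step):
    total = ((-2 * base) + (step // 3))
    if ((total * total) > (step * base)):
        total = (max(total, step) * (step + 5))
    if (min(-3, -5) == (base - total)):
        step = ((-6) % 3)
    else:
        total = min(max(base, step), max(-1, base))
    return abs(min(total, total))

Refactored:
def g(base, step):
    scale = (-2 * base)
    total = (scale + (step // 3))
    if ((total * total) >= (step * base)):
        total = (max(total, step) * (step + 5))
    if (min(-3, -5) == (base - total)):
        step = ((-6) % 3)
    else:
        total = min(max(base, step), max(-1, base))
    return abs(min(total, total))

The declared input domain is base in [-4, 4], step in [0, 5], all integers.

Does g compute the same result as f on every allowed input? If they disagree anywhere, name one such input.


Equivalent. The edit looks behavioral (`((total * total) > (step * base))` became `((total * total) >= (step * base))`), but over these ranges it never changes the outcome.
An exhaustive pass over the 54 declared inputs shows identical outputs.
One worked example (base=-3, step=2) — f: total becomes 6; next ((total * total) > (step * base)) evaluates to true; next total becomes 42; next (min(-3, -5) == (base - total)) evaluates to false; next total becomes -1; next final value 1; g: scale becomes 6; next total becomes 6; next ((total * total) >= (step * base)) evaluates to true; next total becomes 42; next (min(-3, -5) == (base - total)) evaluates to false; next total becomes -1; next final value 1; agreement on 1.
verdict: equivalent


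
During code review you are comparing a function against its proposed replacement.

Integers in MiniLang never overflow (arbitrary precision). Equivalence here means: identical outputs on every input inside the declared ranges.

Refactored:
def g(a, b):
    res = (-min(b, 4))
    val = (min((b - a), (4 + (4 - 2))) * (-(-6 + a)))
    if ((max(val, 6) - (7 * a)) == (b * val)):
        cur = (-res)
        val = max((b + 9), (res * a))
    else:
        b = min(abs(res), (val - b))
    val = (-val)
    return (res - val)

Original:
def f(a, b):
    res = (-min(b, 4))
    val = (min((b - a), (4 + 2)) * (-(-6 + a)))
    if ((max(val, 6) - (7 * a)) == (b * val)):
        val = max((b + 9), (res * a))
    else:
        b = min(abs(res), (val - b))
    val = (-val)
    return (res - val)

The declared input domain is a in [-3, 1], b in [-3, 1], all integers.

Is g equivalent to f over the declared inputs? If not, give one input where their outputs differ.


The two are interchangeable: arithmetic usage differs; constant usage differs; statement counts differ; local variable names differ, and every declared input agrees.
One worked example (a=-2, b=1) — f: res = -1; val = 24; ((max(val, 6) - (7 * a)) == (b * val)) -> false; b = 1; val = -24; return 23; g: res = -1; val = 24; ((max(val, 6) - (7 * a)) == (b * val)) -> false; b = 1; val = -24; return 23; agreement on 23.
Checked all 25 inputs in the declared domain: the outputs agree on every one.
verdict: equivalent


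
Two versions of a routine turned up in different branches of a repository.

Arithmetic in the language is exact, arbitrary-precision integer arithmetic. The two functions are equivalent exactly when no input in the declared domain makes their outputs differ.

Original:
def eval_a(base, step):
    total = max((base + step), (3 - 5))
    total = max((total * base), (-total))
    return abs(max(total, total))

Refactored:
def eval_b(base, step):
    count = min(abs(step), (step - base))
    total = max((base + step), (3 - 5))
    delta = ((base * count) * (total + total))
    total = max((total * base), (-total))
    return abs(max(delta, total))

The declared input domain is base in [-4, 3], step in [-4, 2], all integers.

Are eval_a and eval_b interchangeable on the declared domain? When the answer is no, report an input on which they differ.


At base=-4, step=-3: eval_a gives 8, eval_b gives 16.
verdict: not equivalent; witness: base=-4, step=-3


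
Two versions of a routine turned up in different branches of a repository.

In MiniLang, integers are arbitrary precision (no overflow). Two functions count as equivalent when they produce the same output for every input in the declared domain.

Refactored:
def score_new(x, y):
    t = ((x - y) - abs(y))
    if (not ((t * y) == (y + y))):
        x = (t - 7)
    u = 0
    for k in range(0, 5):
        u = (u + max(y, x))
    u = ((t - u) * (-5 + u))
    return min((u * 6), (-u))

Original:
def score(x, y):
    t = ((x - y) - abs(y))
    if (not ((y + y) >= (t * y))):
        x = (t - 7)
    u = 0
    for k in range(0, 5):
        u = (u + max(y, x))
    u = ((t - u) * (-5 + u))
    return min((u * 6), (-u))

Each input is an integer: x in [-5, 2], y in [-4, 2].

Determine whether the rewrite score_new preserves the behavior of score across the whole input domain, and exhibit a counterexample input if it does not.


There is a counterexample at x=2, y=1: -300 on one side, 0 on the other.
score: t = 0; (not ((y + y) >= (t * y))) -> false; u = 0; [k=0]; u = 2; [k=1]; u = 4; [k=2]; u = 6; [k=3]; u = 8; [k=4]; u = 10; u = -50; return -300
score_new: t = 0; (not ((t * y) == (y + y))) -> true; x = -7; u = 0; [k=0]; u = 1; [k=1]; u = 2; [k=2]; u = 3; [k=3]; u = 4; [k=4]; u = 5; u = 0; return 0
verdict: not equivalent; witness: x=2, y=1


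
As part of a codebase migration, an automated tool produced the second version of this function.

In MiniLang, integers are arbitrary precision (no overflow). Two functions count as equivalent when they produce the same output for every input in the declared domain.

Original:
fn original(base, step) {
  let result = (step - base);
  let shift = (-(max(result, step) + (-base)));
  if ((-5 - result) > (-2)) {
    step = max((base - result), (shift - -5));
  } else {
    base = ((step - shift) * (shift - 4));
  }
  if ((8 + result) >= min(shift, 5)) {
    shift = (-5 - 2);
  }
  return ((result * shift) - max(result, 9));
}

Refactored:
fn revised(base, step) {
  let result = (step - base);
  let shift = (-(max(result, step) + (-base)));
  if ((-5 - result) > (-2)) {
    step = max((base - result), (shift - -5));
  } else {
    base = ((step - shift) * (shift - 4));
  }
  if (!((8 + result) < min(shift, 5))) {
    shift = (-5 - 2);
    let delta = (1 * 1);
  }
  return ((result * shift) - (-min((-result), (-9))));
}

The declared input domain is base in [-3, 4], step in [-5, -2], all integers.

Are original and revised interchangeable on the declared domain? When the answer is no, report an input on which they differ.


This is a faithful refactor — local variable names differ; and min/max/abs usage differs; and arithmetic usage differs; and statement counts differ; and comparison usage differs; and boolean connective usage differs; and constant usage differs, but the computed results match everywhere.
Tracing base=-3, step=-4: original: result becomes -1; next shift becomes -2; next ((-5 - result) > (-2)) evaluates to false; next base becomes 12; next ((8 + result) >= min(shift, 5)) evaluates to true; next shift becomes -7; next final value -2 | revised: result becomes -1; next shift becomes -2; next ((-5 - result) > (-2)) evaluates to false; next base becomes 12; next (!((8 + result) < min(shift, 5))) evaluates to true; next shift becomes -7; next delta becomes 1; next final value -2 — matching result -2.
Checked all 32 inputs in the declared domain: the outputs agree on every one.
verdict: equivalent


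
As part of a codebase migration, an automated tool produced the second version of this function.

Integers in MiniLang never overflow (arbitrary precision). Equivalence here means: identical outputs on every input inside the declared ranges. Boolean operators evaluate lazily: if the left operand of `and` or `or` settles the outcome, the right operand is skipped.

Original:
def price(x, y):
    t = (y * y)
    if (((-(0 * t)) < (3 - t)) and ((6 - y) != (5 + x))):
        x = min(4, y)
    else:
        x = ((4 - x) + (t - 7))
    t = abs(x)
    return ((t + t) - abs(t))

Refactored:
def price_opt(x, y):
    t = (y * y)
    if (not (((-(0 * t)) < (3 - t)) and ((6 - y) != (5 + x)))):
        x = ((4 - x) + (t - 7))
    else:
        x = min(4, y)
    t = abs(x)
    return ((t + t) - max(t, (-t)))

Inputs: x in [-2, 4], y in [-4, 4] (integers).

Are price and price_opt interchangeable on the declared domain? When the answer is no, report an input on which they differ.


Equivalent — the differences include min/max/abs usage differs; boolean connective usage differs, yet no declared input distinguishes the two.
Tracing x=3, y=-2: price: t becomes 4; next (((-(0 * t)) < (3 - t)) and ((6 - y) != (5 + x))) evaluates to false; next x becomes -2; next t becomes 2; next final value 2 | price_opt: t becomes 4; next (not (((-(0 * t)) < (3 - t)) and ((6 - y) != (5 + x)))) evaluates to true; next x becomes -2; next t becomes 2; next final value 2 — matching result 2.
Every one of the 63 inputs gives matching results.
verdict: equivalent
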